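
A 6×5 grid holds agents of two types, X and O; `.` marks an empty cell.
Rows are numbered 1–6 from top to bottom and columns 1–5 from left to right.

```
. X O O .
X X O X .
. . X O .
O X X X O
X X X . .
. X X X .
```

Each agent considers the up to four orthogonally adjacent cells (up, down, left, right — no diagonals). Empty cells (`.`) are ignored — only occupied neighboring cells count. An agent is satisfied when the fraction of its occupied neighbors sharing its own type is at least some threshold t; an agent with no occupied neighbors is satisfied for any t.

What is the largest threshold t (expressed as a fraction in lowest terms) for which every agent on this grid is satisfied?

0/1

(1,2)X 1/2
(1,3)O 2/3
(1,4)O 1/2
(2,1)X 1/1
(2,2)X 2/3
(2,3)O 1/4
(2,4)X 0/3
(3,3)X 1/3
(3,4)O 0/3
(4,1)O 0/2
(4,2)X 2/3
(4,3)X 4/4
(4,4)X 1/3
(4,5)O 0/1
(5,1)X 1/2
(5,2)X 4/4
(5,3)X 3/3
(6,2)X 2/2
(6,3)X 3/3
(6,4)X 1/1
The smallest same-type fraction is 0/3 at (2,4), which reduces to 0/1. Any threshold above that leaves this agent unsatisfied.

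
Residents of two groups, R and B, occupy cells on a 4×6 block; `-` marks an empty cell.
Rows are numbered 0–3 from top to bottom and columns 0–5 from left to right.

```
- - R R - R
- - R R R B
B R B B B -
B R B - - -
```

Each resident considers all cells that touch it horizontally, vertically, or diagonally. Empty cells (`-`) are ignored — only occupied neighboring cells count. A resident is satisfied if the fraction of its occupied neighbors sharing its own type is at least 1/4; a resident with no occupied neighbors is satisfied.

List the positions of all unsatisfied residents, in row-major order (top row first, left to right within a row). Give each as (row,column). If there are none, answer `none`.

(0,2)R 3/3 ✓
(0,3)R 4/4 ✓
(0,5)R 1/2 ✓
(1,2)R 4/6 ✓
(1,3)R 4/7 ✓
(1,4)R 3/6 ✓
(1,5)B 1/3 ✓
(2,0)B 1/3 ✓
(2,1)R 2/6 ✓
(2,2)B 2/6 ✓
(2,3)B 3/6 ✓
(2,4)B 2/4 ✓
(3,0)B 1/3 ✓
(3,1)R 1/5 ✗
(3,2)B 2/4 ✓

(3,1)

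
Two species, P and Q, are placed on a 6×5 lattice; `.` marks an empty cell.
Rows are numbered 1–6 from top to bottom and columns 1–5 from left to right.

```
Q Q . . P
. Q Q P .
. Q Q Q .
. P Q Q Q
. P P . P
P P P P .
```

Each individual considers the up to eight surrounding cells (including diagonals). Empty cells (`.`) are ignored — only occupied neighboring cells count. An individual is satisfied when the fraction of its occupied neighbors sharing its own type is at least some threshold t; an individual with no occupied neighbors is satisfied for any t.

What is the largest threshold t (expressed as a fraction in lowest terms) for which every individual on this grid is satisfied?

1/4

(1,1)Q 2/2
(1,2)Q 3/3
(1,5)P 1/1
(2,2)Q 5/5
(2,3)Q 5/6
(2,4)P 1/4
(3,2)Q 4/5
(3,3)Q 6/8
(3,4)Q 5/6
(4,2)P 2/5
(4,3)Q 4/7
(4,4)Q 4/6
(4,5)Q 2/3
(5,2)P 5/6
(5,3)P 5/7
(5,5)P 1/3
(6,1)P 2/2
(6,2)P 4/4
(6,3)P 4/4
(6,4)P 3/3
The smallest same-type fraction is 1/4 at (2,4), which reduces to 1/4. Any threshold above that leaves this individual unsatisfied.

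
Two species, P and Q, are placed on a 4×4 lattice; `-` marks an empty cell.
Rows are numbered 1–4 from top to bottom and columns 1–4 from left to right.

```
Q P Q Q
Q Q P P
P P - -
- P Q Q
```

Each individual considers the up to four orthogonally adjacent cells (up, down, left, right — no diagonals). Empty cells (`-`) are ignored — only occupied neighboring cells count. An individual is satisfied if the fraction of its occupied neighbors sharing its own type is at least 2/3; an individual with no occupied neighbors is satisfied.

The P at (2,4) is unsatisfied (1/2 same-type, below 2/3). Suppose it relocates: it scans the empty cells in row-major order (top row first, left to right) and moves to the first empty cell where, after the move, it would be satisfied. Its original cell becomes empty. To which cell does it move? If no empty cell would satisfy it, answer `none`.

(3,3)

Vacating (2,4). Empty cells in order:
  (3,3): 2/3 same-type → satisfied — stop here.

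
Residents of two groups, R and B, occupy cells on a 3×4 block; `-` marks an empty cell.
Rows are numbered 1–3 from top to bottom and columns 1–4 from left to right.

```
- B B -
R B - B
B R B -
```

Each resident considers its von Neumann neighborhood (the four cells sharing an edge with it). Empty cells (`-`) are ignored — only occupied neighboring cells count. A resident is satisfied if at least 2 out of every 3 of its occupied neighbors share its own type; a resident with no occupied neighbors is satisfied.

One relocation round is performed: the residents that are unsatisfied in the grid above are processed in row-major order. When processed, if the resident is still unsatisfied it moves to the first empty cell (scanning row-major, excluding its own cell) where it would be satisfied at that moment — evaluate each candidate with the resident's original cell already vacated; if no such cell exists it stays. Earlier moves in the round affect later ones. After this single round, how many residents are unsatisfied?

0

Initially unsatisfied (in order): (2,1), (2,2), (3,1), (3,2), (3,3).
  (2,1): no empty cell satisfies it; stays.
  (2,2) → (1,4).
  (3,1) → (2,3).
  (3,2) → (3,1).
  (3,3): now satisfied by earlier moves; stays.
Resulting grid:
- B B B
R - B B
R - B -
All satisfied now.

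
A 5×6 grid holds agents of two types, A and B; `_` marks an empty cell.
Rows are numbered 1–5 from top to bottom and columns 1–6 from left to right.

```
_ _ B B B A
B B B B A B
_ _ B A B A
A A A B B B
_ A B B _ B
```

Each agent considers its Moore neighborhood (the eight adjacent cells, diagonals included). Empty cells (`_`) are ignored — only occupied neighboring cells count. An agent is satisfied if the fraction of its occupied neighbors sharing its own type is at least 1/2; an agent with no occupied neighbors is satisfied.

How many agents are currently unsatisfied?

7

Row 1: (1,3)B 4/4 satisfied · (1,4)B 4/5 satisfied · (1,5)B 3/5 satisfied · (1,6)A 1/3 not
Row 2: (2,1)B 1/1 satisfied · (2,2)B 4/4 satisfied · (2,3)B 5/6 satisfied · (2,4)B 6/8 satisfied · (2,5)A 3/8 not · (2,6)B 2/5 not
Row 3: (3,3)B 4/7 satisfied · (3,4)A 2/8 not · (3,5)B 5/8 satisfied · (3,6)A 1/5 not
Row 4: (4,1)A 2/2 satisfied · (4,2)A 3/5 satisfied · (4,3)A 3/7 not · (4,4)B 5/7 satisfied · (4,5)B 5/7 satisfied · (4,6)B 3/4 satisfied
Row 5: (5,2)A 3/4 satisfied · (5,3)B 2/5 not · (5,4)B 3/4 satisfied · (5,6)B 2/2 satisfied
Unsatisfied: (1,6), (2,5), (2,6), (3,4), (3,6), (4,3), (5,3) — 7 in total.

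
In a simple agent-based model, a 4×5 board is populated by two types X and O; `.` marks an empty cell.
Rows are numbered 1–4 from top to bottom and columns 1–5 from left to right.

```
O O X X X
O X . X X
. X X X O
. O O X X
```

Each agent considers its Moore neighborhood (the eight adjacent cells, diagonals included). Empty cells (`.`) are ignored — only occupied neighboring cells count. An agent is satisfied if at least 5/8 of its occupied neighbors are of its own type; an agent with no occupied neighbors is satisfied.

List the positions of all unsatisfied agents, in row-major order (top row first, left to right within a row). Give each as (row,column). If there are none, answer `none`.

Row 1: (1,1)O 2/3 ✓ · (1,2)O 2/4 ✗ · (1,3)X 3/4 ✓ · (1,4)X 4/4 ✓ · (1,5)X 3/3 ✓
Row 2: (2,1)O 2/4 ✗ · (2,2)X 3/6 ✗ · (2,4)X 6/7 ✓ · (2,5)X 4/5 ✓
Row 3: (3,2)X 2/5 ✗ · (3,3)X 5/7 ✓ · (3,4)X 5/7 ✓ · (3,5)O 0/5 ✗
Row 4: (4,2)O 1/3 ✗ · (4,3)O 1/5 ✗ · (4,4)X 3/5 ✗ · (4,5)X 2/3 ✓

(1,2), (2,1), (2,2), (3,2), (3,5), (4,2), (4,3), (4,4)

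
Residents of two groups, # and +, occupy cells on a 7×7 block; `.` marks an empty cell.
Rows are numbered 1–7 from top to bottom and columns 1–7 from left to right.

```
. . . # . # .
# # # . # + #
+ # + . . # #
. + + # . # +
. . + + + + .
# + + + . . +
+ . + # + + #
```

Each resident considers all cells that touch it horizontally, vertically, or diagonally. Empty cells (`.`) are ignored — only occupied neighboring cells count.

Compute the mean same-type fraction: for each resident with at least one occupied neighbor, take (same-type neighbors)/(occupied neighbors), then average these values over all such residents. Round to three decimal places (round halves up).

Row 1: (1,4)# 2/2 · (1,6)# 2/3
Row 2: (2,1)# 2/3 · (2,2)# 3/5 · (2,3)# 3/4 · (2,5)# 3/4 · (2,6)+ 0/5 · (2,7)# 3/4
Row 3: (3,1)+ 1/4 · (3,2)# 3/7 · (3,3)+ 2/6 · (3,6)# 4/6 · (3,7)# 3/5
Row 4: (4,2)+ 4/5 · (4,3)+ 4/6 · (4,4)# 0/5 · (4,6)# 2/5 · (4,7)+ 1/4
Row 5: (5,3)+ 6/7 · (5,4)+ 5/6 · (5,5)+ 3/5 · (5,6)+ 3/4
Row 6: (6,1)# 0/2 · (6,2)+ 4/5 · (6,3)+ 5/6 · (6,4)+ 6/7 · (6,7)+ 2/3
Row 7: (7,1)+ 1/2 · (7,3)+ 3/4 · (7,4)# 0/4 · (7,5)+ 2/3 · (7,6)+ 2/3 · (7,7)# 0/2
Sum over 33 residents: 2/2 + 2/3 + 2/3 + 3/5 + 3/4 + 3/4 + 0/5 + 3/4 + 1/4 + 3/7 + 2/6 + 4/6 + 3/5 + 4/5 + 4/6 + 0/5 + 2/5 + 1/4 + 6/7 + 5/6 + 3/5 + 3/4 + 0/2 + 4/5 + 5/6 + 6/7 + 2/3 + 1/2 + 3/4 + 0/4 + 2/3 + 2/3 + 0/2 = 7711/420; mean = 7711/420 ÷ 33 = 701/1260 = 0.556349… → 0.556.

0.556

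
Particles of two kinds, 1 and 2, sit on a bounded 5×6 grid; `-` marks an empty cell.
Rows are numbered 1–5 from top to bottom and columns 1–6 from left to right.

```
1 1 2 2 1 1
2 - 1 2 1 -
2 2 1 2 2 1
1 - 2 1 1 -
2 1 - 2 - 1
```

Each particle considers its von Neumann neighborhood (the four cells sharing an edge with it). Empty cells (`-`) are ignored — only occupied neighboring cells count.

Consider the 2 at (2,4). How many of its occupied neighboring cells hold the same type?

2

Occupied neighbors of (2,4): (1,4)=2, (3,4)=2, (2,3)=1, (2,5)=1.
Same type (2): 2 of 4.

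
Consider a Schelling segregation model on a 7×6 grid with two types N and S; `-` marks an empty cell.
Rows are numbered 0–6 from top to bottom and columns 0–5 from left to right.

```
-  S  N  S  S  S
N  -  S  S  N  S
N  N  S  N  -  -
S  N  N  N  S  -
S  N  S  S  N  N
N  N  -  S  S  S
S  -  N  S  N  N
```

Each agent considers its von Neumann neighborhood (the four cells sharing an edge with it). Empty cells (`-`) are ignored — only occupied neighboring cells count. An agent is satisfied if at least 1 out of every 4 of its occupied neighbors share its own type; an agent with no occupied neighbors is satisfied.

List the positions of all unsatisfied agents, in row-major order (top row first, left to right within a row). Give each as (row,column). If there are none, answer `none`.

(0,1)S 0/1 unhappy
(0,2)N 0/3 unhappy
(0,3)S 2/3 ok
(0,4)S 2/3 ok
(0,5)S 2/2 ok
(1,0)N 1/1 ok
(1,2)S 2/3 ok
(1,3)S 2/4 ok
(1,4)N 0/3 unhappy
(1,5)S 1/2 ok
(2,0)N 2/3 ok
(2,1)N 2/3 ok
(2,2)S 1/4 ok
(2,3)N 1/3 ok
(3,0)S 1/3 ok
(3,1)N 3/4 ok
(3,2)N 2/4 ok
(3,3)N 2/4 ok
(3,4)S 0/2 unhappy
(4,0)S 1/3 ok
(4,1)N 2/4 ok
(4,2)S 1/3 ok
(4,3)S 2/4 ok
(4,4)N 1/4 ok
(4,5)N 1/2 ok
(5,0)N 1/3 ok
(5,1)N 2/2 ok
(5,3)S 3/3 ok
(5,4)S 2/4 ok
(5,5)S 1/3 ok
(6,0)S 0/1 unhappy
(6,2)N 0/1 unhappy
(6,3)S 1/3 ok
(6,4)N 1/3 ok
(6,5)N 1/2 ok

(0,1), (0,2), (1,4), (3,4), (6,0), (6,2)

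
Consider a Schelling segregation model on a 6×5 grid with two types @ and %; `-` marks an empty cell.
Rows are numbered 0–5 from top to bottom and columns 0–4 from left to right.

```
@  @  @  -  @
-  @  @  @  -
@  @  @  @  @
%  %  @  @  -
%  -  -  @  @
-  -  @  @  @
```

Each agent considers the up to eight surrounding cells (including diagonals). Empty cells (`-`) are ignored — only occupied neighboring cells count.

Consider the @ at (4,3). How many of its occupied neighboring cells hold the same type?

Occupied neighbors of (4,3): (3,2)=@, (3,3)=@, (4,4)=@, (5,2)=@, (5,3)=@, (5,4)=@.
Same type (@): 6 of 6.

6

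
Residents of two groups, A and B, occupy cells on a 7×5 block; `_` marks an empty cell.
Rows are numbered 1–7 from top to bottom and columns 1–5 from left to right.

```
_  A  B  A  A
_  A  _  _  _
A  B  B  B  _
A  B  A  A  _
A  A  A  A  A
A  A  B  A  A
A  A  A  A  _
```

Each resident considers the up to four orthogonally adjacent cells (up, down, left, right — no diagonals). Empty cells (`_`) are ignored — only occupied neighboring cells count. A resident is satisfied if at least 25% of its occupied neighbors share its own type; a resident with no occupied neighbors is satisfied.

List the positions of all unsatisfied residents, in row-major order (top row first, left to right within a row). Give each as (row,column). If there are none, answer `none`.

(1,3), (6,3)

(1,2)A 1/2 satisfied
(1,3)B 0/2 not
(1,4)A 1/2 satisfied
(1,5)A 1/1 satisfied
(2,2)A 1/2 satisfied
(3,1)A 1/2 satisfied
(3,2)B 2/4 satisfied
(3,3)B 2/3 satisfied
(3,4)B 1/2 satisfied
(4,1)A 2/3 satisfied
(4,2)B 1/4 satisfied
(4,3)A 2/4 satisfied
(4,4)A 2/3 satisfied
(5,1)A 3/3 satisfied
(5,2)A 3/4 satisfied
(5,3)A 3/4 satisfied
(5,4)A 4/4 satisfied
(5,5)A 2/2 satisfied
(6,1)A 3/3 satisfied
(6,2)A 3/4 satisfied
(6,3)B 0/4 not
(6,4)A 3/4 satisfied
(6,5)A 2/2 satisfied
(7,1)A 2/2 satisfied
(7,2)A 3/3 satisfied
(7,3)A 2/3 satisfied
(7,4)A 2/2 satisfied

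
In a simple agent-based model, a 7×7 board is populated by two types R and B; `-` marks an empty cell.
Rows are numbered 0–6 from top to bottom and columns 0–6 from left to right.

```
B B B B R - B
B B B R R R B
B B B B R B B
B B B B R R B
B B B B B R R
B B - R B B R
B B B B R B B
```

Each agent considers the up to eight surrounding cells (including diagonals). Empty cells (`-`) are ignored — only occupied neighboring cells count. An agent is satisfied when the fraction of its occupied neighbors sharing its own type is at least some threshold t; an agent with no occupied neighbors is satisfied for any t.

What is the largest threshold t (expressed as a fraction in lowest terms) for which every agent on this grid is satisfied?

1/7

(0,0)B 3/3
(0,1)B 5/5
(0,2)B 4/5
(0,3)B 2/5
(0,4)R 3/4
(0,6)B 1/2
(1,0)B 5/5
(1,1)B 8/8
(1,2)B 7/8
(1,3)R 3/8
(1,4)R 4/7
(1,5)R 3/7
(1,6)B 3/4
(2,0)B 5/5
(2,1)B 8/8
(2,2)B 7/8
(2,3)B 4/8
(2,4)R 5/8
(2,5)B 3/8
(2,6)B 3/5
(3,0)B 5/5
(3,1)B 8/8
(3,2)B 8/8
(3,3)B 6/8
(3,4)R 3/8
(3,5)R 4/8
(3,6)B 2/5
(4,0)B 5/5
(4,1)B 7/7
(4,2)B 6/7
(4,3)B 5/7
(4,4)B 4/8
(4,5)R 4/8
(4,6)R 3/5
(5,0)B 5/5
(5,1)B 7/7
(5,3)R 1/7
(5,4)B 5/8
(5,5)B 4/8
(5,6)R 2/5
(6,0)B 3/3
(6,1)B 4/4
(6,2)B 3/4
(6,3)B 2/4
(6,4)R 1/5
(6,5)B 3/5
(6,6)B 2/3
The smallest same-type fraction is 1/7 at (5,3), which reduces to 1/7. Any threshold above that leaves this agent unsatisfied.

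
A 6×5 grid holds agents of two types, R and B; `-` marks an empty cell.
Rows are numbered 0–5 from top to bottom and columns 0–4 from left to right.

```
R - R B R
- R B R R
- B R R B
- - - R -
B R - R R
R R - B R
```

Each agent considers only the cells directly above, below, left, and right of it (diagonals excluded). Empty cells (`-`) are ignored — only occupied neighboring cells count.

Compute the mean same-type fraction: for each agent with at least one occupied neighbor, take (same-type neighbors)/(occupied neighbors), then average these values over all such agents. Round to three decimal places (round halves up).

0.396

(0,0)R — no occupied neighbors
(0,2)R 0/2
(0,3)B 0/3
(0,4)R 1/2
(1,1)R 0/2
(1,2)B 0/4
(1,3)R 2/4
(1,4)R 2/3
(2,1)B 0/2
(2,2)R 1/3
(2,3)R 3/4
(2,4)B 0/2
(3,3)R 2/2
(4,0)B 0/2
(4,1)R 1/2
(4,3)R 2/3
(4,4)R 2/2
(5,0)R 1/2
(5,1)R 2/2
(5,3)B 0/2
(5,4)R 1/2
Sum over 20 agents: 0/2 + 0/3 + 1/2 + 0/2 + 0/4 + 2/4 + 2/3 + 0/2 + 1/3 + 3/4 + 0/2 + 2/2 + 0/2 + 1/2 + 2/3 + 2/2 + 1/2 + 2/2 + 0/2 + 1/2 = 95/12; mean = 95/12 ÷ 20 = 19/48 = 0.395833… → 0.396.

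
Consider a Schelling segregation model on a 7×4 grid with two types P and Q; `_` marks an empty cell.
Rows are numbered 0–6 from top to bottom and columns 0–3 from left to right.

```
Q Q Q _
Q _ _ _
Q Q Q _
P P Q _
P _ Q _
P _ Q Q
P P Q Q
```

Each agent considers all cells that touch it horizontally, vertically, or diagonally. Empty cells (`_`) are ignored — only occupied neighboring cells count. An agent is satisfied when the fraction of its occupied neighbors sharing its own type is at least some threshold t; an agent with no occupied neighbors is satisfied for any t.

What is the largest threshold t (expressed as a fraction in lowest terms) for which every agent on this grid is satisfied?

(0,0)Q 2/2
(0,1)Q 3/3
(0,2)Q 1/1
(1,0)Q 4/4
(2,0)Q 2/4
(2,1)Q 4/6
(2,2)Q 2/3
(3,0)P 2/4
(3,1)P 2/7
(3,2)Q 3/4
(4,0)P 3/3
(4,2)Q 3/4
(5,0)P 3/3
(5,2)Q 4/5
(5,3)Q 4/4
(6,0)P 2/2
(6,1)P 2/4
(6,2)Q 3/4
(6,3)Q 3/3
The smallest same-type fraction is 2/7 at (3,1), which reduces to 2/7. Any threshold above that leaves this agent unsatisfied.

2/7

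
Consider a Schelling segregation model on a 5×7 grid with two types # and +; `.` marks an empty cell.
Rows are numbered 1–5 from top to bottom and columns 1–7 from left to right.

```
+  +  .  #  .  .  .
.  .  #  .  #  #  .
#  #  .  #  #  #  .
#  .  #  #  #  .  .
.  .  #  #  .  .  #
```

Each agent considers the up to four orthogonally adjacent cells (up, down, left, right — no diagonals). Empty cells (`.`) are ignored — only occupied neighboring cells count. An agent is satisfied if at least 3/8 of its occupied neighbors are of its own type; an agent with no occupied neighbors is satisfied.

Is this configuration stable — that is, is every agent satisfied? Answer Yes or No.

(1,1)+ 1/1 ok
(1,2)+ 1/1 ok
(1,4)# 0/0 ok
(2,3)# 0/0 ok
(2,5)# 2/2 ok
(2,6)# 2/2 ok
(3,1)# 2/2 ok
(3,2)# 1/1 ok
(3,4)# 2/2 ok
(3,5)# 4/4 ok
(3,6)# 2/2 ok
(4,1)# 1/1 ok
(4,3)# 2/2 ok
(4,4)# 4/4 ok
(4,5)# 2/2 ok
(5,3)# 2/2 ok
(5,4)# 2/2 ok
(5,7)# 0/0 ok
All meet the threshold, so the configuration is stable.

Yes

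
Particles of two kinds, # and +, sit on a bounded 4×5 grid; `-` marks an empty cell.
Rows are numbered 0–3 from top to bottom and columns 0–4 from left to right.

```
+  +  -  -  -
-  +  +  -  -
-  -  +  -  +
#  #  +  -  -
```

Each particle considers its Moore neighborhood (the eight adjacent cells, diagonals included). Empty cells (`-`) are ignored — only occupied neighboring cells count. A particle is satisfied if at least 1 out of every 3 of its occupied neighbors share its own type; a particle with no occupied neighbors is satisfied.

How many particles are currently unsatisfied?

0

Row 0: (0,0)+ 2/2 ok · (0,1)+ 3/3 ok
Row 1: (1,1)+ 4/4 ok · (1,2)+ 3/3 ok
Row 2: (2,2)+ 3/4 ok · (2,4)+ 0/0 ok
Row 3: (3,0)# 1/1 ok · (3,1)# 1/3 ok · (3,2)+ 1/2 ok
Every one meets the threshold.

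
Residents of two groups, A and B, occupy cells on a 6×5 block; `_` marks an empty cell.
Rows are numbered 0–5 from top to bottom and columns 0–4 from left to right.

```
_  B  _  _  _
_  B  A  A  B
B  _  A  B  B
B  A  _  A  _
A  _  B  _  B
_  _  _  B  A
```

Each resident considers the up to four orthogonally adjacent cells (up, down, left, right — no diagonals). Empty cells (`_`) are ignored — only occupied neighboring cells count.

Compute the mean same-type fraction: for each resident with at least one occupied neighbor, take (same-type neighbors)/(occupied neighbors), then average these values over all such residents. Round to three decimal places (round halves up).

0.380

(0,1)B 1/1
(1,1)B 1/2
(1,2)A 2/3
(1,3)A 1/3
(1,4)B 1/2
(2,0)B 1/1
(2,2)A 1/2
(2,3)B 1/4
(2,4)B 2/2
(3,0)B 1/3
(3,1)A 0/1
(3,3)A 0/1
(4,0)A 0/1
(4,2)B — no occupied neighbors
(4,4)B 0/1
(5,3)B 0/1
(5,4)A 0/2
Sum over 16 residents: 1/1 + 1/2 + 2/3 + 1/3 + 1/2 + 1/1 + 1/2 + 1/4 + 2/2 + 1/3 + 0/1 + 0/1 + 0/1 + 0/1 + 0/1 + 0/2 = 73/12; mean = 73/12 ÷ 16 = 73/192 = 0.380208… → 0.380.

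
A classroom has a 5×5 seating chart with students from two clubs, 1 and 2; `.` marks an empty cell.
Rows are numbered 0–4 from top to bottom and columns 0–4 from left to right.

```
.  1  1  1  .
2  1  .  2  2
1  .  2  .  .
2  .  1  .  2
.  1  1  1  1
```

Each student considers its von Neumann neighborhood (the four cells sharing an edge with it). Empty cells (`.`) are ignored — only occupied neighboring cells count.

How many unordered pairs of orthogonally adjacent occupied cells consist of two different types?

Scan each occupied cell's neighbors to the right and below so each pair is counted once.
Row 0: 1(0,1)–1(0,2)= 1(0,1)–1(1,1)= 1(0,2)–1(0,3)= 1(0,3)–2(1,3)≠  → 1/4 unlike.
Row 1: 2(1,0)–1(1,1)≠ 2(1,0)–1(2,0)≠ 2(1,3)–2(1,4)=  → 2/3 unlike.
Row 2: 1(2,0)–2(3,0)≠ 2(2,2)–1(3,2)≠  → 2/2 unlike.
Row 3: 1(3,2)–1(4,2)= 2(3,4)–1(4,4)≠  → 1/2 unlike.
Row 4: 1(4,1)–1(4,2)= 1(4,2)–1(4,3)= 1(4,3)–1(4,4)=  → 0/3 unlike.
Total adjacent occupied pairs: 14; unlike-type pairs: 6.

6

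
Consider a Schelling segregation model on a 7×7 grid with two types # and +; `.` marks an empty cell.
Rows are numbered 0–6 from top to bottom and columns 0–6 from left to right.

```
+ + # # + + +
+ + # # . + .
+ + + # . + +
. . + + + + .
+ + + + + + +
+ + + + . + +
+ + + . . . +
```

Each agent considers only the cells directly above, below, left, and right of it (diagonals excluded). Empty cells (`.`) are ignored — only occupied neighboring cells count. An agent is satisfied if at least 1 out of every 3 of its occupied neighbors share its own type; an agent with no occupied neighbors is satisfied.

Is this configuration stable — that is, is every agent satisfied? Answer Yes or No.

Yes

(0,0)+ 2/2 satisfied
(0,1)+ 2/3 satisfied
(0,2)# 2/3 satisfied
(0,3)# 2/3 satisfied
(0,4)+ 1/2 satisfied
(0,5)+ 3/3 satisfied
(0,6)+ 1/1 satisfied
(1,0)+ 3/3 satisfied
(1,1)+ 3/4 satisfied
(1,2)# 2/4 satisfied
(1,3)# 3/3 satisfied
(1,5)+ 2/2 satisfied
(2,0)+ 2/2 satisfied
(2,1)+ 3/3 satisfied
(2,2)+ 2/4 satisfied
(2,3)# 1/3 satisfied
(2,5)+ 3/3 satisfied
(2,6)+ 1/1 satisfied
(3,2)+ 3/3 satisfied
(3,3)+ 3/4 satisfied
(3,4)+ 3/3 satisfied
(3,5)+ 3/3 satisfied
(4,0)+ 2/2 satisfied
(4,1)+ 3/3 satisfied
(4,2)+ 4/4 satisfied
(4,3)+ 4/4 satisfied
(4,4)+ 3/3 satisfied
(4,5)+ 4/4 satisfied
(4,6)+ 2/2 satisfied
(5,0)+ 3/3 satisfied
(5,1)+ 4/4 satisfied
(5,2)+ 4/4 satisfied
(5,3)+ 2/2 satisfied
(5,5)+ 2/2 satisfied
(5,6)+ 3/3 satisfied
(6,0)+ 2/2 satisfied
(6,1)+ 3/3 satisfied
(6,2)+ 2/2 satisfied
(6,6)+ 1/1 satisfied
All meet the threshold, so the configuration is stable.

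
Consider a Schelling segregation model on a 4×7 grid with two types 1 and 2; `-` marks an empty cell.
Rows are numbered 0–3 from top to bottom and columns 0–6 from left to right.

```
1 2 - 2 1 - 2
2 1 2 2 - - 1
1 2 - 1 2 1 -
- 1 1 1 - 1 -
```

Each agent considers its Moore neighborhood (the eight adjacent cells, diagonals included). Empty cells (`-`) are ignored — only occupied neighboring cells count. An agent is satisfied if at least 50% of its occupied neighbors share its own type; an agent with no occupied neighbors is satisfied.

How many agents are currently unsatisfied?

(0,0)1 1/3 not
(0,1)2 2/4 satisfied
(0,3)2 2/3 satisfied
(0,4)1 0/2 not
(0,6)2 0/1 not
(1,0)2 2/5 not
(1,1)1 2/6 not
(1,2)2 4/6 satisfied
(1,3)2 3/5 satisfied
(1,6)1 1/2 satisfied
(2,0)1 2/4 satisfied
(2,1)2 2/6 not
(2,3)1 2/5 not
(2,4)2 1/5 not
(2,5)1 2/3 satisfied
(3,1)1 2/3 satisfied
(3,2)1 3/4 satisfied
(3,3)1 2/3 satisfied
(3,5)1 1/2 satisfied
Unsatisfied: (0,0), (0,4), (0,6), (1,0), (1,1), (2,1), (2,3), (2,4) — 8 in total.

8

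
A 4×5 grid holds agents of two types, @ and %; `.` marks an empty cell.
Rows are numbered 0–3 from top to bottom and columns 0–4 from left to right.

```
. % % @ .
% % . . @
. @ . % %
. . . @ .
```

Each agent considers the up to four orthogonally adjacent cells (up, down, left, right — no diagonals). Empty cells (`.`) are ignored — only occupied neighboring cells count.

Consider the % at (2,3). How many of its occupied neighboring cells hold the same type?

Occupied neighbors of (2,3): (3,3)=@, (2,4)=%.
Same type (%): 1 of 2.

1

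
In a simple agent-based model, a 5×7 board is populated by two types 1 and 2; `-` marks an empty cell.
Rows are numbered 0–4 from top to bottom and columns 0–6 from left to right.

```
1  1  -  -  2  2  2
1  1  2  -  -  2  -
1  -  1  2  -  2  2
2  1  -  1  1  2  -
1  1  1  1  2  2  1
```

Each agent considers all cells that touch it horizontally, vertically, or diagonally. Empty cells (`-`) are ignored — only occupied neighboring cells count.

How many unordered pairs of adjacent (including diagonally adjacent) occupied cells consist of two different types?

18

Scan each occupied cell's neighbors to the right and below (and the two forward diagonals) so each pair is counted once.
From row 0: 1 unlike of 11 pairs (running 1/11).
From row 1: 2 unlike of 9 pairs (running 3/20).
From row 2: 5 unlike of 11 pairs (running 8/31).
From row 3: 8 unlike of 17 pairs (running 16/48).
From row 4: 2 unlike of 6 pairs (running 18/54).
Total adjacent occupied pairs: 54; unlike-type pairs: 18.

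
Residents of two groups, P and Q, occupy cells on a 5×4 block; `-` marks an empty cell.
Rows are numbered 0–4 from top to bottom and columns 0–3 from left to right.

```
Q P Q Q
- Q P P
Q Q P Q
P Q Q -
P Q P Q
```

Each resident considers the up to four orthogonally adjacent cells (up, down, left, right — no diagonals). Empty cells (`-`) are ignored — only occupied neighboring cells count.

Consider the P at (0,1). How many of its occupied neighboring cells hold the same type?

Occupied neighbors of (0,1): (1,1)=Q, (0,0)=Q, (0,2)=Q.
Same type (P): 0 of 3.

0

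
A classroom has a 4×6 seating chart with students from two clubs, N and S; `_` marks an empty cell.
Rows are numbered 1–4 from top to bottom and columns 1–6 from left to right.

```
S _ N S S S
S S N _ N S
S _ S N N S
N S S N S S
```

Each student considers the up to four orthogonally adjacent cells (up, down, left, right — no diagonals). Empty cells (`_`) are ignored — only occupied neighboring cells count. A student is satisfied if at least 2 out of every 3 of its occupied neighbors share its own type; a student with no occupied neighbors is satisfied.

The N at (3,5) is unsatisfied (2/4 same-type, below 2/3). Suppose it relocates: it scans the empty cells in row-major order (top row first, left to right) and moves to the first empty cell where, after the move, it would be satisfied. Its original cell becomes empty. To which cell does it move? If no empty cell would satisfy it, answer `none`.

(2,4)

Vacating (3,5). Empty cells in order:
  (1,2): 1/3 same-type → still unsatisfied.
  (2,4): 3/4 same-type → satisfied — stop here.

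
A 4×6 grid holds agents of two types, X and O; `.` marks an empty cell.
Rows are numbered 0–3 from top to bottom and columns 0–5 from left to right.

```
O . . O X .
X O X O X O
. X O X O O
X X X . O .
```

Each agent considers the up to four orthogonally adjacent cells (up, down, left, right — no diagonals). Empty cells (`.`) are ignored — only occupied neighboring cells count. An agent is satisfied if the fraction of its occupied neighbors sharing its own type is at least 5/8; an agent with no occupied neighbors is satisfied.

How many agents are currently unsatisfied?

(0,0)O 0/1 not
(0,3)O 1/2 not
(0,4)X 1/2 not
(1,0)X 0/2 not
(1,1)O 0/3 not
(1,2)X 0/3 not
(1,3)O 1/4 not
(1,4)X 1/4 not
(1,5)O 1/2 not
(2,1)X 1/3 not
(2,2)O 0/4 not
(2,3)X 0/3 not
(2,4)O 2/4 not
(2,5)O 2/2 satisfied
(3,0)X 1/1 satisfied
(3,1)X 3/3 satisfied
(3,2)X 1/2 not
(3,4)O 1/1 satisfied
Unsatisfied: (0,0), (0,3), (0,4), (1,0), (1,1), (1,2), (1,3), (1,4), (1,5), (2,1), (2,2), (2,3), (2,4), (3,2) — 14 in total.

14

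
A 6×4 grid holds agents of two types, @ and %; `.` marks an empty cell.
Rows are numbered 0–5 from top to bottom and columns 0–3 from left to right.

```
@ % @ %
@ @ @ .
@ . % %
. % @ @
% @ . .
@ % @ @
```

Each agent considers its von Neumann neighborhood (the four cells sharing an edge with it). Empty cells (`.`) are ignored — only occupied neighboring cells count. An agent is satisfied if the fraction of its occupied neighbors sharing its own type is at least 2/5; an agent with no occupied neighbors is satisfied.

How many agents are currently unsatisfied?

(0,0)@ 1/2 ✓
(0,1)% 0/3 ✗
(0,2)@ 1/3 ✗
(0,3)% 0/1 ✗
(1,0)@ 3/3 ✓
(1,1)@ 2/3 ✓
(1,2)@ 2/3 ✓
(2,0)@ 1/1 ✓
(2,2)% 1/3 ✗
(2,3)% 1/2 ✓
(3,1)% 0/2 ✗
(3,2)@ 1/3 ✗
(3,3)@ 1/2 ✓
(4,0)% 0/2 ✗
(4,1)@ 0/3 ✗
(5,0)@ 0/2 ✗
(5,1)% 0/3 ✗
(5,2)@ 1/2 ✓
(5,3)@ 1/1 ✓
Unsatisfied: (0,1), (0,2), (0,3), (2,2), (3,1), (3,2), (4,0), (4,1), (5,0), (5,1) — 10 in total.

10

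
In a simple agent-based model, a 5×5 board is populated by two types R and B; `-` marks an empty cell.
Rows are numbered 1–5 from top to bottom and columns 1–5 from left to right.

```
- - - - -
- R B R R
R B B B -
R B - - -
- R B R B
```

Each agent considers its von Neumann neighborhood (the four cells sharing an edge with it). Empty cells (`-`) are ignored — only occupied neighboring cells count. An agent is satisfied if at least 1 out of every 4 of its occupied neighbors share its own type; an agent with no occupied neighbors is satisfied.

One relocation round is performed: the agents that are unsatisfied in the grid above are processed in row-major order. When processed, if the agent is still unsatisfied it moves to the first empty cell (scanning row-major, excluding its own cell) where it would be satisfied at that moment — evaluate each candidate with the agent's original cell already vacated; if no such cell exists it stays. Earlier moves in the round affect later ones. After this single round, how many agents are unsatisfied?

Initially unsatisfied (in order): (2,2), (5,2), (5,3), (5,4), (5,5).
  (2,2) → (1,1).
  (5,2) → (1,2).
  (5,3) → (1,3).
  (5,4) → (1,4).
  (5,5): now satisfied by earlier moves; stays.
Resulting grid:
R R B R -
- - B R R
R B B B -
R B - - -
- - - - B
All satisfied now.

0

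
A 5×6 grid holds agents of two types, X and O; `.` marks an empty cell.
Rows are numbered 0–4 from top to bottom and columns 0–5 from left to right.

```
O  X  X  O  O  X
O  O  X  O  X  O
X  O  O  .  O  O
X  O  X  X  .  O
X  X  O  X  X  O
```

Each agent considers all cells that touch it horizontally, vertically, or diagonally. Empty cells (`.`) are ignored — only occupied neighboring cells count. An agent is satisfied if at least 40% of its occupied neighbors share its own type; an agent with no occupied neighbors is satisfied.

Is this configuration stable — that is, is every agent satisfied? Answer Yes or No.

No

Row 0: (0,0)O 2/3 ✓ · (0,1)X 2/5 ✓ · (0,2)X 2/5 ✓ · (0,3)O 2/5 ✓ · (0,4)O 3/5 ✓ · (0,5)X 1/3 ✗
Row 1: (1,0)O 3/5 ✓ · (1,1)O 4/8 ✓ · (1,2)X 2/7 ✗ · (1,3)O 4/7 ✓ · (1,4)X 1/7 ✗ · (1,5)O 3/5 ✓
Row 2: (2,0)X 1/5 ✗ · (2,1)O 4/8 ✓ · (2,2)O 4/7 ✓ · (2,4)O 4/6 ✓ · (2,5)O 3/4 ✓
Row 3: (3,0)X 3/5 ✓ · (3,1)O 3/8 ✗ · (3,2)X 3/7 ✓ · (3,3)X 3/6 ✓ · (3,5)O 3/4 ✓
Row 4: (4,0)X 2/3 ✓ · (4,1)X 3/5 ✓ · (4,2)O 1/5 ✗ · (4,3)X 3/4 ✓ · (4,4)X 2/4 ✓ · (4,5)O 1/2 ✓
For instance (0,5) has only 1/3 same-type neighbors, below 2/5.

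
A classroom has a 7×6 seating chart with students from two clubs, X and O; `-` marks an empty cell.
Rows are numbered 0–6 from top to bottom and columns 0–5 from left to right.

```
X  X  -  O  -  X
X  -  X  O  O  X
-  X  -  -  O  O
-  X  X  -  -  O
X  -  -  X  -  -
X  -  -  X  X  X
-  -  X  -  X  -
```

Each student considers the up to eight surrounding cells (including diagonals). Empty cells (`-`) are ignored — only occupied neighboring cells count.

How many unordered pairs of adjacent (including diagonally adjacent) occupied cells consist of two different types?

6

Scan each occupied cell's neighbors to the right and below (and the two forward diagonals) so each pair is counted once.
Row 0: X(0,0)–X(0,1)= X(0,0)–X(1,0)= X(0,1)–X(1,2)= X(0,1)–X(1,0)= O(0,3)–O(1,3)= O(0,3)–O(1,4)= O(0,3)–X(1,2)≠ X(0,5)–X(1,5)= X(0,5)–O(1,4)≠  → 2/9 unlike.
Row 1: X(1,0)–X(2,1)= X(1,2)–O(1,3)≠ X(1,2)–X(2,1)= O(1,3)–O(1,4)= O(1,3)–O(2,4)= O(1,4)–X(1,5)≠ O(1,4)–O(2,4)= O(1,4)–O(2,5)= X(1,5)–O(2,5)≠ X(1,5)–O(2,4)≠  → 4/10 unlike.
Row 2: X(2,1)–X(3,1)= X(2,1)–X(3,2)= O(2,4)–O(2,5)= O(2,4)–O(3,5)= O(2,5)–O(3,5)=  → 0/5 unlike.
Row 3: X(3,1)–X(3,2)= X(3,1)–X(4,0)= X(3,2)–X(4,3)=  → 0/3 unlike.
Row 4: X(4,0)–X(5,0)= X(4,3)–X(5,3)= X(4,3)–X(5,4)=  → 0/3 unlike.
Row 5: X(5,3)–X(5,4)= X(5,3)–X(6,4)= X(5,3)–X(6,2)= X(5,4)–X(5,5)= X(5,4)–X(6,4)= X(5,5)–X(6,4)=  → 0/6 unlike.
Total adjacent occupied pairs: 36; unlike-type pairs: 6.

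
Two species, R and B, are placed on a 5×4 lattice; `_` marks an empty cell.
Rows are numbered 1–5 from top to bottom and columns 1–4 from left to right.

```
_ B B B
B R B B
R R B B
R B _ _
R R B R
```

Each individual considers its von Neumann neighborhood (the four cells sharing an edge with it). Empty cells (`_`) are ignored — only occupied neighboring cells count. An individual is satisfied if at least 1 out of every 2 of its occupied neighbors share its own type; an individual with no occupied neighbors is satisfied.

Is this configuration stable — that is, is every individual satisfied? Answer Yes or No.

No

(1,2)B 1/2 satisfied
(1,3)B 3/3 satisfied
(1,4)B 2/2 satisfied
(2,1)B 0/2 not
(2,2)R 1/4 not
(2,3)B 3/4 satisfied
(2,4)B 3/3 satisfied
(3,1)R 2/3 satisfied
(3,2)R 2/4 satisfied
(3,3)B 2/3 satisfied
(3,4)B 2/2 satisfied
(4,1)R 2/3 satisfied
(4,2)B 0/3 not
(5,1)R 2/2 satisfied
(5,2)R 1/3 not
(5,3)B 0/2 not
(5,4)R 0/1 not
For instance (2,1) has only 0/2 same-type neighbors, below 1/2.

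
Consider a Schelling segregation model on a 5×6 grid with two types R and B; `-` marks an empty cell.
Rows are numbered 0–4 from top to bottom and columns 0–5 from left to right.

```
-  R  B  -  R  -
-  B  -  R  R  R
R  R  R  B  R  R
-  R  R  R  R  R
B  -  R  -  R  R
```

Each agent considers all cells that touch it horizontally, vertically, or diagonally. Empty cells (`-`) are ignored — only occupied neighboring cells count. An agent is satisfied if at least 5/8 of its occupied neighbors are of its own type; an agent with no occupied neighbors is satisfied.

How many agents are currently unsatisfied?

5

Row 0: (0,1)R 0/2 not · (0,2)B 1/3 not · (0,4)R 3/3 satisfied
Row 1: (1,1)B 1/5 not · (1,3)R 4/6 satisfied · (1,4)R 5/6 satisfied · (1,5)R 4/4 satisfied
Row 2: (2,0)R 2/3 satisfied · (2,1)R 4/5 satisfied · (2,2)R 5/7 satisfied · (2,3)B 0/7 not · (2,4)R 7/8 satisfied · (2,5)R 5/5 satisfied
Row 3: (3,1)R 5/6 satisfied · (3,2)R 5/6 satisfied · (3,3)R 6/7 satisfied · (3,4)R 6/7 satisfied · (3,5)R 5/5 satisfied
Row 4: (4,0)B 0/1 not · (4,2)R 3/3 satisfied · (4,4)R 4/4 satisfied · (4,5)R 3/3 satisfied
Unsatisfied: (0,1), (0,2), (1,1), (2,3), (4,0) — 5 in total.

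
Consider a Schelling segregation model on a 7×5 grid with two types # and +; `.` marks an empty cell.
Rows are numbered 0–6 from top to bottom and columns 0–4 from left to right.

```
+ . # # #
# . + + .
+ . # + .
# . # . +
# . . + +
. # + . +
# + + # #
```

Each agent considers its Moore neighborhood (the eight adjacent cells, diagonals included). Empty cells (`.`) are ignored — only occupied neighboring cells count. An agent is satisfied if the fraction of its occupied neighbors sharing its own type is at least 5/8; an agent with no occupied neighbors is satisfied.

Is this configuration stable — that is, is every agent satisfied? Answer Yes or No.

Row 0: (0,0)+ 0/1 not · (0,2)# 1/3 not · (0,3)# 2/4 not · (0,4)# 1/2 not
Row 1: (1,0)# 0/2 not · (1,2)+ 2/5 not · (1,3)+ 2/6 not
Row 2: (2,0)+ 0/2 not · (2,2)# 1/4 not · (2,3)+ 3/5 not
Row 3: (3,0)# 1/2 not · (3,2)# 1/3 not · (3,4)+ 3/3 satisfied
Row 4: (4,0)# 2/2 satisfied · (4,3)+ 4/5 satisfied · (4,4)+ 3/3 satisfied
Row 5: (5,1)# 2/5 not · (5,2)+ 3/5 not · (5,4)+ 2/4 not
Row 6: (6,0)# 1/2 not · (6,1)+ 2/4 not · (6,2)+ 2/4 not · (6,3)# 1/4 not · (6,4)# 1/2 not
For instance (0,0) has only 0/1 same-type neighbors, below 5/8.

No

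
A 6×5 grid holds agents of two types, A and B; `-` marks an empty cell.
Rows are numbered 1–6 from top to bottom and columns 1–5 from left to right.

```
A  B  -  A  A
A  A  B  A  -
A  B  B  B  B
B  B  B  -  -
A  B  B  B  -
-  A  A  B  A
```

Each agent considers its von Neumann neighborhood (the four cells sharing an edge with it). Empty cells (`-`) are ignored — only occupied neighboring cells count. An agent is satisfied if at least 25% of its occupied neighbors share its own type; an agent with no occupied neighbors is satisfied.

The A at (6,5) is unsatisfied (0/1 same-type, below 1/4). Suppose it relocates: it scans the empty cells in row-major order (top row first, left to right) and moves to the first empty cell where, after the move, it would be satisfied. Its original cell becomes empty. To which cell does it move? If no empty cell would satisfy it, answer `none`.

(1,3)

Vacating (6,5). Empty cells in order:
  (1,3): 1/3 same-type → satisfied — stop here.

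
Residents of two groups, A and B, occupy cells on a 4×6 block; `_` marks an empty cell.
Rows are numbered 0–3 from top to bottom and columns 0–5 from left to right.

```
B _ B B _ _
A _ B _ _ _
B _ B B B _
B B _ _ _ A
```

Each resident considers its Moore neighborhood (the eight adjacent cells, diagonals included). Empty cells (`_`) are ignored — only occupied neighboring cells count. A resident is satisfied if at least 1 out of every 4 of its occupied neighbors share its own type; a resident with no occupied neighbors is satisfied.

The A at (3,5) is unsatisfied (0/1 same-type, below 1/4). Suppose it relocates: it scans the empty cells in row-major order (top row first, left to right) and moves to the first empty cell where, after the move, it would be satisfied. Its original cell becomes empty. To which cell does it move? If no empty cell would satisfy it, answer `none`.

(0,1)

Vacating (3,5). Empty cells in order:
  (0,1): 1/4 same-type → satisfied — stop here.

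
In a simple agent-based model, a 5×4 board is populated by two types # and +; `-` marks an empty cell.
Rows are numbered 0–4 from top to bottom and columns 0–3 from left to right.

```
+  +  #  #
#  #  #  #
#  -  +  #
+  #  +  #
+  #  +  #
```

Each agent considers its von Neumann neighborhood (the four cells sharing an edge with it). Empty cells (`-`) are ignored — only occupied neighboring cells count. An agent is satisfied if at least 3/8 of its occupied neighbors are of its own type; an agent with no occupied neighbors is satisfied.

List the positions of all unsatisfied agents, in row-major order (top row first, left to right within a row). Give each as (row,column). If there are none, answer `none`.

(0,0)+ 1/2 satisfied
(0,1)+ 1/3 not
(0,2)# 2/3 satisfied
(0,3)# 2/2 satisfied
(1,0)# 2/3 satisfied
(1,1)# 2/3 satisfied
(1,2)# 3/4 satisfied
(1,3)# 3/3 satisfied
(2,0)# 1/2 satisfied
(2,2)+ 1/3 not
(2,3)# 2/3 satisfied
(3,0)+ 1/3 not
(3,1)# 1/3 not
(3,2)+ 2/4 satisfied
(3,3)# 2/3 satisfied
(4,0)+ 1/2 satisfied
(4,1)# 1/3 not
(4,2)+ 1/3 not
(4,3)# 1/2 satisfied

(0,1), (2,2), (3,0), (3,1), (4,1), (4,2)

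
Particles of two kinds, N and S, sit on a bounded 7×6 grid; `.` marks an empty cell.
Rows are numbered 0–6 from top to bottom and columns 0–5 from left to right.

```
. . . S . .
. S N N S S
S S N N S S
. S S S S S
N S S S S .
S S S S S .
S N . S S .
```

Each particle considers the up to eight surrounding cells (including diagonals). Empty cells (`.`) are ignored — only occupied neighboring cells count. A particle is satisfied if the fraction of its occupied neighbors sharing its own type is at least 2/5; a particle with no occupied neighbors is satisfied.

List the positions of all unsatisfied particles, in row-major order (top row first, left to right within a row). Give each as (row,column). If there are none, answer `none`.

(0,3), (2,2), (2,3), (4,0), (6,1)

Row 0: (0,3)S 1/3 not
Row 1: (1,1)S 2/4 satisfied · (1,2)N 3/6 satisfied · (1,3)N 3/6 satisfied · (1,4)S 4/6 satisfied · (1,5)S 3/3 satisfied
Row 2: (2,0)S 3/3 satisfied · (2,1)S 4/6 satisfied · (2,2)N 3/8 not · (2,3)N 3/8 not · (2,4)S 6/8 satisfied · (2,5)S 5/5 satisfied
Row 3: (3,1)S 5/7 satisfied · (3,2)S 6/8 satisfied · (3,3)S 6/8 satisfied · (3,4)S 6/7 satisfied · (3,5)S 4/4 satisfied
Row 4: (4,0)N 0/4 not · (4,1)S 6/7 satisfied · (4,2)S 8/8 satisfied · (4,3)S 8/8 satisfied · (4,4)S 6/6 satisfied
Row 5: (5,0)S 3/5 satisfied · (5,1)S 5/7 satisfied · (5,2)S 6/7 satisfied · (5,3)S 7/7 satisfied · (5,4)S 5/5 satisfied
Row 6: (6,0)S 2/3 satisfied · (6,1)N 0/4 not · (6,3)S 4/4 satisfied · (6,4)S 3/3 satisfied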